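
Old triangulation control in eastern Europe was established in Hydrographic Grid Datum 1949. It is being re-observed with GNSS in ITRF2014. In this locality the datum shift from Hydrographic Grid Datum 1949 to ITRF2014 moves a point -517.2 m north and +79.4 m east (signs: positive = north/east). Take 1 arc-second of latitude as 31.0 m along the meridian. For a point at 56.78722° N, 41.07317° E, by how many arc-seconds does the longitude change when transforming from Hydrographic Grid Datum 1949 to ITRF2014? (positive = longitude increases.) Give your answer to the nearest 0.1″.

At latitude 56.78722°, cos φ = 0.547750.
1″ of longitude at this latitude = 31.00 × cos φ = 16.9802 m, so Δλ = 79.4 / 16.9802 = 4.676″.

Δλ = 4.7″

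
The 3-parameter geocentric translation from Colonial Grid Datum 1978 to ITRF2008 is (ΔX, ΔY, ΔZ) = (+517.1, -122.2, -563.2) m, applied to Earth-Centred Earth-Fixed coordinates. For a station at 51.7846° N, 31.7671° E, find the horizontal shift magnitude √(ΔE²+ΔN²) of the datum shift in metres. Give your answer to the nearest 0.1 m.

The local east axis at (φ, λ) is (−sin λ, cos λ, 0), so ΔE = −sin(31.7671°)·517.1 + cos(31.7671°)·(-122.2) = -376.13 m.
The local north axis is (−sin φ cos λ, −sin φ sin λ, cos φ), giving ΔN = -345.418 + 50.547 − 348.407 = -643.28 m.
Horizontal magnitude = √(ΔE² + ΔN²) = √((-376.13)² + (-643.28)²) = 745.17 m.

745.2 m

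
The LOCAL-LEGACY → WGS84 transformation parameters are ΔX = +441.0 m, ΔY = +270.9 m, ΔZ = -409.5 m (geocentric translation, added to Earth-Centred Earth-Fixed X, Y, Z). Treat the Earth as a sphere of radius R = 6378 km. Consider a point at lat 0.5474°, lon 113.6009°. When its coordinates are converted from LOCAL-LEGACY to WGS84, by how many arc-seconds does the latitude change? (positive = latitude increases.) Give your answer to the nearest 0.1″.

sin φ = 0.009554, cos φ = 0.999954, sin λ = 0.916356, cos λ = -0.400363.
North component: ΔN = −sin φ cos λ·ΔX − sin φ sin λ·ΔY + cos φ·ΔZ = −(0.009554)(-0.400363)(441.0) − (0.009554)(0.916356)(270.9) + (0.999954)(-409.5) = -410.17 m.
1° of latitude spans πR/180 = 111317 m, so Δφ = -410.17 / 111317 × 3600 = -13.265″.

Δφ = -13.3″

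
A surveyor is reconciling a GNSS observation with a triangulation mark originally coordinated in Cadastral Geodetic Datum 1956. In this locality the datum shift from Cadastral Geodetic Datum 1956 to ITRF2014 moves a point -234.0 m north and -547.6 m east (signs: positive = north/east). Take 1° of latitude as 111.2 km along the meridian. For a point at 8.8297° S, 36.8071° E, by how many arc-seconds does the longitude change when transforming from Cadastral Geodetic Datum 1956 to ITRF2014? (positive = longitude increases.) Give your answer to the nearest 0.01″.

Δλ = -17.94″

At latitude -8.8297°, cos φ = 0.988149.
1° of longitude at this latitude = 111.2 × cos φ = 109.88 km, so Δλ = -547.6 / 109882.2 = -0.0049835° = -17.941″.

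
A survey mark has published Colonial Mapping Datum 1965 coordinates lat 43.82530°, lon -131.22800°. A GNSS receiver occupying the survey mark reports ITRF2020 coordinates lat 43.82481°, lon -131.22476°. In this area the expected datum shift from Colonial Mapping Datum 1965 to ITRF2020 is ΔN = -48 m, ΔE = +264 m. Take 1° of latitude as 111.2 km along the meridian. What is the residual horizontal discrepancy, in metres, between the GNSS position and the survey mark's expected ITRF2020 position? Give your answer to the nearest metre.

Observed coordinate differences: Δφ = -0.00049°, Δλ = +0.00324°.
Converting to metres (1° lat = 111200 m, cos φ = 0.721455): observed ΔN = -54.5 m, observed ΔE = 259.9 m.
Subtracting the expected shift leaves a residual of -54.5 − (-48) = -6.5 m north and 259.9 − (264) = -4.1 m east.
Residual distance = √((-6.5)² + (-4.1)²) = 7.7 m.

8 m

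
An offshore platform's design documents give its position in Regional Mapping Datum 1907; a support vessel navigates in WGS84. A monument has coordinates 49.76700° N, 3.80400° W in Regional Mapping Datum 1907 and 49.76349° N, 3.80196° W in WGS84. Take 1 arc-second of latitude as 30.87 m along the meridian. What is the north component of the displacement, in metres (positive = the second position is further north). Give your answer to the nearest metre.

Δφ = 49.76349° − 49.76700° = -0.00351°; Δλ = -3.80196° − -3.80400° = +0.00204°.
1° of latitude = 3600 × 30.87 = 111132 m.
ΔN = Δφ × 111132 = -390.1 m; ΔE = Δλ × 111132 × cos(49.76700°) = +0.00204 × 111132 × 0.645897 = 146.4 m.

ΔN = -390 m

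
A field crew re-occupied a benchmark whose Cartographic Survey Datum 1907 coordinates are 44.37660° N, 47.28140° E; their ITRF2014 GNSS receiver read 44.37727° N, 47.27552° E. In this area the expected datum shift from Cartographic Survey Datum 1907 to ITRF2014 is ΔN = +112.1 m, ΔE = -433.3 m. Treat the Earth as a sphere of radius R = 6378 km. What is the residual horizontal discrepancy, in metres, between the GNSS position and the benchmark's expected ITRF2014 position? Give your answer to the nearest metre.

51 m

Observed coordinate differences: Δφ = +0.00067°, Δλ = -0.00588°.
Converting to metres (1° lat = 111317 m, cos φ = 0.714758): observed ΔN = 74.6 m, observed ΔE = -467.8 m.
Subtracting the expected shift leaves a residual of 74.6 − (112.1) = -37.5 m north and -467.8 − (-433.3) = -34.5 m east.
Residual distance = √((-37.5)² + (-34.5)²) = 51.0 m.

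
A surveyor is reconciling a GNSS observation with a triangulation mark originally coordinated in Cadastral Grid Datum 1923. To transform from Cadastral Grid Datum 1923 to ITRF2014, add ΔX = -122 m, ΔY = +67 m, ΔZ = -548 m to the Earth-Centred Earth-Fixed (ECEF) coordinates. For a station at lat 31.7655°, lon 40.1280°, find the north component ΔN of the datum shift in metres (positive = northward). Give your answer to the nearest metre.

ΔN = -440 m

The local north axis is (−sin φ cos λ, −sin φ sin λ, cos φ), giving ΔN = 49.108 − 22.733 − 465.915 = -439.54 m.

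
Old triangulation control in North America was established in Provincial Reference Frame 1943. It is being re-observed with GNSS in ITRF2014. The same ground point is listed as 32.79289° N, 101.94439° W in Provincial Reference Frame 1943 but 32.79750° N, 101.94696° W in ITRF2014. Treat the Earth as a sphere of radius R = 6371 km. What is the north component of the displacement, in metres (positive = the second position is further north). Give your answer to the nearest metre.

Δφ = 32.79750° − 32.79289° = +0.00461°; Δλ = -101.94696° − -101.94439° = -0.00257°.
1° along a meridian = πR/180 = 111195 m.
ΔN = Δφ × 111195 = 512.6 m; ΔE = Δλ × 111195 × cos(32.79289°) = -0.00257 × 111195 × 0.840634 = -240.2 m.

ΔN = 513 m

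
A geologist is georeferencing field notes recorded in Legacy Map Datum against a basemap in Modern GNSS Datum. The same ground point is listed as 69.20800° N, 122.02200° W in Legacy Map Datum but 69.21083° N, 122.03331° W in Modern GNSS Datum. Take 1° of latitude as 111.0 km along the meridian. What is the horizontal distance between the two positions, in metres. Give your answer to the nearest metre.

545 m

Δφ = 69.21083° − 69.20800° = +0.00283°; Δλ = -122.03331° − -122.02200° = -0.01131°.
ΔN = Δφ × 111000 = 314.1 m; ΔE = Δλ × 111000 × cos(69.20800°) = -0.01131 × 111000 × 0.354976 = -445.6 m.
Distance = √(ΔE² + ΔN²) = √((-445.6)² + 314.1²) = 545.2 m.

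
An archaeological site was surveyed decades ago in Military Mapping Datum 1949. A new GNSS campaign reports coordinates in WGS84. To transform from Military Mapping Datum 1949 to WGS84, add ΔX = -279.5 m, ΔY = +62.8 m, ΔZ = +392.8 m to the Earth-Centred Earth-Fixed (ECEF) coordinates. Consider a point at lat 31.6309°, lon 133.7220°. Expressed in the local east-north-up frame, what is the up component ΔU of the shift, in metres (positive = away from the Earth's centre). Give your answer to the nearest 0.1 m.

At φ = 31.6309°, λ = 133.7220°: sin φ = 0.524445, cos φ = 0.851444, sin λ = 0.722702, cos λ = -0.691160.
ΔU = cos φ cos λ·ΔX + cos φ sin λ·ΔY + sin φ·ΔZ = (0.851444)(-0.691160)(-279.5) + (0.851444)(0.722702)(62.8) + (0.524445)(392.8) = 409.13 m.

ΔU = 409.1 m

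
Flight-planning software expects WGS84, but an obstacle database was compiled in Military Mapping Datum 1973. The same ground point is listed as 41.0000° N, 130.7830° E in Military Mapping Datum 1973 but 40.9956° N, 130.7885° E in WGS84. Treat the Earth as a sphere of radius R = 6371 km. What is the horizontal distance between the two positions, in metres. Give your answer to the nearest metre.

673 m

Δφ = 40.9956° − 41.0000° = -0.0044°; Δλ = 130.7885° − 130.7830° = +0.0055°.
1° along a meridian = πR/180 = 111195 m.
ΔN = Δφ × 111195 = -489.3 m; ΔE = Δλ × 111195 × cos(41.0000°) = +0.0055 × 111195 × 0.754710 = 461.6 m.
Distance = √(ΔE² + ΔN²) = √(461.6² + (-489.3)²) = 672.6 m.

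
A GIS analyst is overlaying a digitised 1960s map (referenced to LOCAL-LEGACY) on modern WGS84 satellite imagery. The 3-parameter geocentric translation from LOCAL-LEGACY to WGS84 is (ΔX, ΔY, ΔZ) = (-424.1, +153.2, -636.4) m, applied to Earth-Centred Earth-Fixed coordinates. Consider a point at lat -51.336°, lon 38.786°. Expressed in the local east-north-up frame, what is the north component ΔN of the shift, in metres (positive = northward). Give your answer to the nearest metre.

ΔN = -581 m

At φ = -51.336°, λ = 38.786°: sin φ = -0.780823, cos φ = 0.624752, sin λ = 0.626413, cos λ = 0.779491.
ΔN = −sin φ cos λ·ΔX − sin φ sin λ·ΔY + cos φ·ΔZ = −(-0.780823)(0.779491)(-424.1) − (-0.780823)(0.626413)(153.2) + (0.624752)(-636.4) = -580.79 m.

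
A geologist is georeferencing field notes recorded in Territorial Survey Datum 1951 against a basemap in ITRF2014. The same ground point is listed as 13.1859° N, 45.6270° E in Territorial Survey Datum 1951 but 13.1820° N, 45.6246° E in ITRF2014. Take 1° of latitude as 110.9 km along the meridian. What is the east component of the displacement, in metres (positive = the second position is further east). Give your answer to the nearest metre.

ΔE = -259 m

Δφ = 13.1820° − 13.1859° = -0.0039°; Δλ = 45.6246° − 45.6270° = -0.0024°.
ΔN = Δφ × 110900 = -432.5 m; ΔE = Δλ × 110900 × cos(13.1859°) = -0.0024 × 110900 × 0.973635 = -259.1 m.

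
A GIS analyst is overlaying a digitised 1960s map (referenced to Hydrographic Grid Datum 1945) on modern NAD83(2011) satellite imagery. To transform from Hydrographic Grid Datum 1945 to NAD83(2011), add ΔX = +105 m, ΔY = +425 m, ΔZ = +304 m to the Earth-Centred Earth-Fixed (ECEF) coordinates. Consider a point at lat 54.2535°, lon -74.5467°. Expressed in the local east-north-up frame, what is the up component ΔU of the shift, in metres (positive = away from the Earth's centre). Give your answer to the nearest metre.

At φ = 54.2535°, λ = -74.5467°: sin φ = 0.811610, cos φ = 0.584200, sin λ = -0.963848, cos λ = 0.266453.
ΔU = cos φ cos λ·ΔX + cos φ sin λ·ΔY + sin φ·ΔZ = (0.584200)(0.266453)(105) + (0.584200)(-0.963848)(425) + (0.811610)(304) = 23.76 m.

ΔU = 24 m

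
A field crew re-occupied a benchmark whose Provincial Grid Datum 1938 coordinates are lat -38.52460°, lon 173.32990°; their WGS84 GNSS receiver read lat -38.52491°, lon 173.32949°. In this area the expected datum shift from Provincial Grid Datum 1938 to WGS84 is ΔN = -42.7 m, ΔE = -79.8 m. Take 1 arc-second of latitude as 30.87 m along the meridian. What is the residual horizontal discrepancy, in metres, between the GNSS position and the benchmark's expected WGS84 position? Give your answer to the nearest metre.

Observed coordinate differences: Δφ = -0.00031°, Δλ = -0.00041°.
Converting to metres (1° lat = 111132 m, cos φ = 0.782341): observed ΔN = -34.5 m, observed ΔE = -35.6 m.
Subtracting the expected shift leaves a residual of -34.5 − (-42.7) = 8.2 m north and -35.6 − (-79.8) = 44.2 m east.
Residual distance = √(8.2² + 44.2²) = 44.9 m.

45 m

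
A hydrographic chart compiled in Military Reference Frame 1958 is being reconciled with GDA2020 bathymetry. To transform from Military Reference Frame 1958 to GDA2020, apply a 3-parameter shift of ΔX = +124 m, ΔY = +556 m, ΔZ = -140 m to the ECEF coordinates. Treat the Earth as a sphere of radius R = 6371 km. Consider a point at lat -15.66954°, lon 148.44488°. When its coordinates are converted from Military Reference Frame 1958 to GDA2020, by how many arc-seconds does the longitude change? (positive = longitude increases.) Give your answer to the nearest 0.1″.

Δλ = -18.1″

sin φ = -0.270089, cos φ = 0.962835, sin λ = 0.523319, cos λ = -0.852137.
East component: ΔE = −sin λ·ΔX + cos λ·ΔY = −(0.523319)(124) + (-0.852137)(556) = -538.68 m.
1° of latitude spans πR/180 = 111195 m; at latitude φ, 1° of longitude spans that × cos φ = 107062.4 m, so Δλ = -538.68 / 107062.4 × 3600 = -18.113″.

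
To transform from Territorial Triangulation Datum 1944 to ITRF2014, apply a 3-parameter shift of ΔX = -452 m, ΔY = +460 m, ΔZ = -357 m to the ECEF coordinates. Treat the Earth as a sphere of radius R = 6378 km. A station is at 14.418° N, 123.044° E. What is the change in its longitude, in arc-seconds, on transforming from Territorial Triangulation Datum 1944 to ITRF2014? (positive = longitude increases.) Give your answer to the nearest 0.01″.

Δλ = 4.28″

sin φ = 0.248994, cos φ = 0.968505, sin λ = 0.838252, cos λ = -0.545283.
East component: ΔE = −sin λ·ΔX + cos λ·ΔY = −(0.838252)(-452) + (-0.545283)(460) = 128.06 m.
1° of latitude spans πR/180 = 111317 m; at latitude φ, 1° of longitude spans that × cos φ = 107811.2 m, so Δλ = 128.06 / 107811.2 × 3600 = 4.276″.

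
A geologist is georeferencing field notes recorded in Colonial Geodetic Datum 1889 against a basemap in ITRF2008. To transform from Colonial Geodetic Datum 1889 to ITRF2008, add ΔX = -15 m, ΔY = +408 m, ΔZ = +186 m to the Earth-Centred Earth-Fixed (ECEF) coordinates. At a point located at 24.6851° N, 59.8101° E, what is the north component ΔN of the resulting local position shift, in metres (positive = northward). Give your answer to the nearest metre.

ΔN = 25 m

The local north axis is (−sin φ cos λ, −sin φ sin λ, cos φ), giving ΔN = 3.150 − 147.282 + 169.003 = 24.87 m.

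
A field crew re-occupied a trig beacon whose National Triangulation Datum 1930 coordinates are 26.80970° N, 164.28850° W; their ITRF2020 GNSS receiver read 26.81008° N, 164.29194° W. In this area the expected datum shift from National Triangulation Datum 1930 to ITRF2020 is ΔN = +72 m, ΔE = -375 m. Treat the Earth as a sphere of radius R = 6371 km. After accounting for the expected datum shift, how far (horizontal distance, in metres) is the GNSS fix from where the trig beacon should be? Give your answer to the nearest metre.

45 m

Observed coordinate differences: Δφ = +0.00038°, Δλ = -0.00344°.
Converting to metres (1° lat = 111195 m, cos φ = 0.892509): observed ΔN = 42.3 m, observed ΔE = -341.4 m.
Subtracting the expected shift leaves a residual of 42.3 − (72) = -29.7 m north and -341.4 − (-375) = 33.6 m east.
Residual distance = √((-29.7)² + 33.6²) = 44.9 m.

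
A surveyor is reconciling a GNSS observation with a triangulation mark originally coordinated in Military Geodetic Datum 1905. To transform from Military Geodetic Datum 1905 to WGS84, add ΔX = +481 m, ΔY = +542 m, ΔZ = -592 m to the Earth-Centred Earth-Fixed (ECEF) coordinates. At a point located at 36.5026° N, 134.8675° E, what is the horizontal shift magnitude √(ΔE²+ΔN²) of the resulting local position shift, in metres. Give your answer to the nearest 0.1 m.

The local east axis at (φ, λ) is (−sin λ, cos λ, 0), so ΔE = −sin(134.8675°)·481 + cos(134.8675°)·542 = -723.27 m.
The local north axis is (−sin φ cos λ, −sin φ sin λ, cos φ), giving ΔN = 201.854 − 228.508 − 475.867 = -502.52 m.
Horizontal magnitude = √(ΔE² + ΔN²) = √((-723.27)² + (-502.52)²) = 880.71 m.

880.7 m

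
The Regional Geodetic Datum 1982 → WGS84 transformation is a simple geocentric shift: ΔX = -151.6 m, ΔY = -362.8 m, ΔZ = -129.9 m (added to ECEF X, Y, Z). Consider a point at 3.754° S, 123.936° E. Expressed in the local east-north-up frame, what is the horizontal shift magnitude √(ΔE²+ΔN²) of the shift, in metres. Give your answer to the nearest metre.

The local east axis at (φ, λ) is (−sin λ, cos λ, 0), so ΔE = −sin(123.936°)·(-151.6) + cos(123.936°)·(-362.8) = 328.32 m.
The local north axis is (−sin φ cos λ, −sin φ sin λ, cos φ), giving ΔN = 5.541 − 19.707 − 129.621 = -143.79 m.
Horizontal magnitude = √(ΔE² + ΔN²) = √(328.32² + (-143.79)²) = 358.42 m.

358 m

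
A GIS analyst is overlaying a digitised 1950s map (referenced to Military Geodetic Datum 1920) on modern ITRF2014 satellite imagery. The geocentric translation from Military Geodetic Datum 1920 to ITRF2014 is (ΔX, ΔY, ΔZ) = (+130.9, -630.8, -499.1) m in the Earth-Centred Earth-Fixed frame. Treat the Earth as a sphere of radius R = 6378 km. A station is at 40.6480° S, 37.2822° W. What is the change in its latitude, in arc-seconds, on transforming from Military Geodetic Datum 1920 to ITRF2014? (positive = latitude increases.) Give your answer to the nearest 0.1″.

Δφ = -2.0″

sin φ = -0.651410, cos φ = 0.758726, sin λ = -0.605741, cos λ = 0.795662.
North component: ΔN = −sin φ cos λ·ΔX − sin φ sin λ·ΔY + cos φ·ΔZ = −(-0.651410)(0.795662)(130.9) − (-0.651410)(-0.605741)(-630.8) + (0.758726)(-499.1) = -61.93 m.
1° of latitude spans πR/180 = 111317 m, so Δφ = -61.93 / 111317 × 3600 = -2.003″.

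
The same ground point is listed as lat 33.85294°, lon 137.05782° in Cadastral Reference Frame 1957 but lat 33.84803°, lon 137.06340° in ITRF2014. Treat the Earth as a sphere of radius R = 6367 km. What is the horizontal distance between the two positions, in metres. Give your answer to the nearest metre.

750 m

Δφ = 33.84803° − 33.85294° = -0.00491°; Δλ = 137.06340° − 137.05782° = +0.00558°.
1° along a meridian = πR/180 = 111125 m.
ΔN = Δφ × 111125 = -545.6 m; ΔE = Δλ × 111125 × cos(33.85294°) = +0.00558 × 111125 × 0.830470 = 515.0 m.
Distance = √(ΔE² + ΔN²) = √(515.0² + (-545.6)²) = 750.3 m.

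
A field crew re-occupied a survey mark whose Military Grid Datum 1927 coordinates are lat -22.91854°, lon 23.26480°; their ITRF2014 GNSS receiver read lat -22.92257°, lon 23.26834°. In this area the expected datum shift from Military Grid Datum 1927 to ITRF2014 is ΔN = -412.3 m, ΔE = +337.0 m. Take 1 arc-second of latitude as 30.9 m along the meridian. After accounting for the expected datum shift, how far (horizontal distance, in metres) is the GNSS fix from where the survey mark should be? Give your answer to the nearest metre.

44 m

Observed coordinate differences: Δφ = -0.00403°, Δλ = +0.00354°.
Converting to metres (1° lat = 111240 m, cos φ = 0.921059): observed ΔN = -448.3 m, observed ΔE = 362.7 m.
Subtracting the expected shift leaves a residual of -448.3 − (-412.3) = -36.0 m north and 362.7 − (337.0) = 25.7 m east.
Residual distance = √((-36.0)² + 25.7²) = 44.2 m.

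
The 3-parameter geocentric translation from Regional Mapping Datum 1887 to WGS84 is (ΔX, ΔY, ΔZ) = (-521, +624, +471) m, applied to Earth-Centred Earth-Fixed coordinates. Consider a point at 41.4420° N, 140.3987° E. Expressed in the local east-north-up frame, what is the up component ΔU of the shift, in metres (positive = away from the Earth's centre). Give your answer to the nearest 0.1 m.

At φ = 41.4420°, λ = 140.3987°: sin φ = 0.661862, cos φ = 0.749626, sin λ = 0.637441, cos λ = -0.770499.
ΔU = cos φ cos λ·ΔX + cos φ sin λ·ΔY + sin φ·ΔZ = (0.749626)(-0.770499)(-521) + (0.749626)(0.637441)(624) + (0.661862)(471) = 910.83 m.

ΔU = 910.8 m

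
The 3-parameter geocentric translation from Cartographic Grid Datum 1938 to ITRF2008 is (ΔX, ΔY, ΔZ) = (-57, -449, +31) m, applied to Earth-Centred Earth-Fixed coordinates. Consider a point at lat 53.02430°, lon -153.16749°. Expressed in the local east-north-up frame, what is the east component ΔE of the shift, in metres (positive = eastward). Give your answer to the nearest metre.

The local east axis at (φ, λ) is (−sin λ, cos λ, 0), so ΔE = −sin(-153.16749°)·(-57) + cos(-153.16749°)·(-449) = 374.93 m.

ΔE = 375 m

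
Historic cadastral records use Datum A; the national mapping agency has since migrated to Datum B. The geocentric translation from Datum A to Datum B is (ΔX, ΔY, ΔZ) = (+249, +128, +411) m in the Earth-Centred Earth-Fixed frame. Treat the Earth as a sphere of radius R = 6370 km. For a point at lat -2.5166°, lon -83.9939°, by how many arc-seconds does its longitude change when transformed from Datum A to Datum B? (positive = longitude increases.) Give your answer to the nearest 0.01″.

Δλ = 8.46″

sin φ = -0.043909, cos φ = 0.999036, sin λ = -0.994511, cos λ = 0.104634.
East component: ΔE = −sin λ·ΔX + cos λ·ΔY = −(-0.994511)(249) + (0.104634)(128) = 261.03 m.
1° of latitude spans πR/180 = 111177 m; at latitude φ, 1° of longitude spans that × cos φ = 111070.2 m, so Δλ = 261.03 / 111070.2 × 3600 = 8.460″.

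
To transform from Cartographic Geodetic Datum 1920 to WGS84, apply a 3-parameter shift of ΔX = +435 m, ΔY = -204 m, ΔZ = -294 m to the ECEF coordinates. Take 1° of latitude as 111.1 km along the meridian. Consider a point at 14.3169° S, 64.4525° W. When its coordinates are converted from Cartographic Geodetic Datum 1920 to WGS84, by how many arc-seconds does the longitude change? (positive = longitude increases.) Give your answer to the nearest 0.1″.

sin φ = -0.247285, cos φ = 0.968943, sin λ = -0.902228, cos λ = 0.431259.
East component: ΔE = −sin λ·ΔX + cos λ·ΔY = −(-0.902228)(435) + (0.431259)(-204) = 304.49 m.
1° of latitude spans 111100 m; at latitude φ, 1° of longitude spans that × cos φ = 107649.5 m, so Δλ = 304.49 / 107649.5 × 3600 = 10.183″.

Δλ = 10.2″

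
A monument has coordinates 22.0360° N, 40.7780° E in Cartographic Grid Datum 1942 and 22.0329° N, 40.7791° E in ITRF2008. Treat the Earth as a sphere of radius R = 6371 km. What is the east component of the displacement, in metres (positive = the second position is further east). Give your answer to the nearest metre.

ΔE = 113 m

Δφ = 22.0329° − 22.0360° = -0.0031°; Δλ = 40.7791° − 40.7780° = +0.0011°.
1° along a meridian = πR/180 = 111195 m.
ΔN = Δφ × 111195 = -344.7 m; ΔE = Δλ × 111195 × cos(22.0360°) = +0.0011 × 111195 × 0.926948 = 113.4 m.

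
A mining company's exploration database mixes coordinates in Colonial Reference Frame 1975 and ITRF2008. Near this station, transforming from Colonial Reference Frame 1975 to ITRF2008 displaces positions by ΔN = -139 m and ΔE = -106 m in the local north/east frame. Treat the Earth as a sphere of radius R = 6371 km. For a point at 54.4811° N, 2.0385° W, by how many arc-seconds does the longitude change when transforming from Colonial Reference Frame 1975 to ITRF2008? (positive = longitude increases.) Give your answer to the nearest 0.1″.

At latitude 54.4811°, cos φ = 0.580971.
One radian of longitude at latitude φ spans R cos φ, so Δλ = ΔE / (R cos φ) = -106.0 / (6371000 × 0.580971) = -2.8638e-05 rad = -5.907″.

Δλ = -5.9″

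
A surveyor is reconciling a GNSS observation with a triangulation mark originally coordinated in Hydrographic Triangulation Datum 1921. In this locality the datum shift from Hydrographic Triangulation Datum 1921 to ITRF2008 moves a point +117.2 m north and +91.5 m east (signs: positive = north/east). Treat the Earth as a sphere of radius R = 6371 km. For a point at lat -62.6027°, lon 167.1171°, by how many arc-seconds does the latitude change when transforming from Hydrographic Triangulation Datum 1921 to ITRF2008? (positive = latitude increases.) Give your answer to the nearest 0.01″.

Δφ = 3.79″

On a sphere of radius R, 1 rad of latitude = R, so Δφ = ΔN / R = 117.2 / 6371000 = 1.8396e-05 rad = 3.794″.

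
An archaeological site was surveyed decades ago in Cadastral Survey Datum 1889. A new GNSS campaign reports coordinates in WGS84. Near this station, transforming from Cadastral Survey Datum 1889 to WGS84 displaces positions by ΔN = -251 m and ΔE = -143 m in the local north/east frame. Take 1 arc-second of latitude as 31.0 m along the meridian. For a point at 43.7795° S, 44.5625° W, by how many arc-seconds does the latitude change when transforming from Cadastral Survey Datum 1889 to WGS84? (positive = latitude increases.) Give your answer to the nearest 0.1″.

Δφ = -8.1″

1″ of latitude = 31.00 m, so Δφ = -251.0 / 31.00 = -8.097″.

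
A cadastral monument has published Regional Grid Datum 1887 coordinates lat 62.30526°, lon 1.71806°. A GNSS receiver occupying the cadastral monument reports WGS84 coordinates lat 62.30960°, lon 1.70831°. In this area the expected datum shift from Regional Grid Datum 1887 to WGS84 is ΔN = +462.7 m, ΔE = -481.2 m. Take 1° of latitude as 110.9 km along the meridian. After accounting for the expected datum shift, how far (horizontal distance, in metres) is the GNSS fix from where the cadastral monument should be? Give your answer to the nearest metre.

28 m

Observed coordinate differences: Δφ = +0.00434°, Δλ = -0.00975°.
Converting to metres (1° lat = 110900 m, cos φ = 0.464761): observed ΔN = 481.3 m, observed ΔE = -502.5 m.
Subtracting the expected shift leaves a residual of 481.3 − (462.7) = 18.6 m north and -502.5 − (-481.2) = -21.3 m east.
Residual distance = √(18.6² + (-21.3)²) = 28.3 m.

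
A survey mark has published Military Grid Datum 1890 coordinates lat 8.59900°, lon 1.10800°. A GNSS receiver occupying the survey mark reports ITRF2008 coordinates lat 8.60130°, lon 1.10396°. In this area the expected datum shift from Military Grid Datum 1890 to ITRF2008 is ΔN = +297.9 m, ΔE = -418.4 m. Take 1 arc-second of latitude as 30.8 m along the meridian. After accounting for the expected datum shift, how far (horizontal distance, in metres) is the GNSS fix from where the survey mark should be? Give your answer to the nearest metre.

Observed coordinate differences: Δφ = +0.00230°, Δλ = -0.00404°.
Converting to metres (1° lat = 110880 m, cos φ = 0.988759): observed ΔN = 255.0 m, observed ΔE = -442.9 m.
Subtracting the expected shift leaves a residual of 255.0 − (297.9) = -42.9 m north and -442.9 − (-418.4) = -24.5 m east.
Residual distance = √((-42.9)² + (-24.5)²) = 49.4 m.

49 m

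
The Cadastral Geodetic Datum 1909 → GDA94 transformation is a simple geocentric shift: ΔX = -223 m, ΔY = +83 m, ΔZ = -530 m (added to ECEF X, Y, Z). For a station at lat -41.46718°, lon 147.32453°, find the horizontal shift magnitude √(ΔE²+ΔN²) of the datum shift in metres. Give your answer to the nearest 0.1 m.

The local east axis at (φ, λ) is (−sin λ, cos λ, 0), so ΔE = −sin(147.32453°)·(-223) + cos(147.32453°)·83 = 50.53 m.
The local north axis is (−sin φ cos λ, −sin φ sin λ, cos φ), giving ΔN = 124.299 + 29.673 − 397.148 = -243.18 m.
Horizontal magnitude = √(ΔE² + ΔN²) = √(50.53² + (-243.18)²) = 248.37 m.

248.4 m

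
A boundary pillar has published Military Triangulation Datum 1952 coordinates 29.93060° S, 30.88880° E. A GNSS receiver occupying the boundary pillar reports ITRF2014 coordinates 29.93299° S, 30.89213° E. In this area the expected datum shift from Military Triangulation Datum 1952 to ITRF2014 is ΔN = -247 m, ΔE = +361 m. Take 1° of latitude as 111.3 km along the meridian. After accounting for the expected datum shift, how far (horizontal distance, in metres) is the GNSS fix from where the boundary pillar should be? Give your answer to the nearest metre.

Observed coordinate differences: Δφ = -0.00239°, Δλ = +0.00333°.
Converting to metres (1° lat = 111300 m, cos φ = 0.866630): observed ΔN = -266.0 m, observed ΔE = 321.2 m.
Subtracting the expected shift leaves a residual of -266.0 − (-247) = -19.0 m north and 321.2 − (361) = -39.8 m east.
Residual distance = √((-19.0)² + (-39.8)²) = 44.1 m.

44 m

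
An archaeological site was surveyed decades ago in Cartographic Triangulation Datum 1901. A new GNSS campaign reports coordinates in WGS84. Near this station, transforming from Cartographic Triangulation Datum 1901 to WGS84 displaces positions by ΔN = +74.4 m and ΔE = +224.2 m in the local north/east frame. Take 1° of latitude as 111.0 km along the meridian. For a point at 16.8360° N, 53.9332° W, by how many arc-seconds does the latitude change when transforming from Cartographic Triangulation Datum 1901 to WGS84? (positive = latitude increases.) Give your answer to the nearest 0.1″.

Δφ = 2.4″

1° of latitude = 111.0 km, so Δφ = 74.4 / 111000 = 0.0006703° = 2.413″.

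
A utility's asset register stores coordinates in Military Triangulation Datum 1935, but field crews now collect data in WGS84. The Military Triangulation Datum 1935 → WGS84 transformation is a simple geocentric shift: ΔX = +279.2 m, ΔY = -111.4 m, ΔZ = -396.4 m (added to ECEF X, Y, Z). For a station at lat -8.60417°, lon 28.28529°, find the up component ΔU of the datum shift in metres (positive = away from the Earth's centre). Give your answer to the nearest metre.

At φ = -8.60417°, λ = 28.28529°: sin φ = -0.149607, cos φ = 0.988745, sin λ = 0.473862, cos λ = 0.880599.
ΔU = cos φ cos λ·ΔX + cos φ sin λ·ΔY + sin φ·ΔZ = (0.988745)(0.880599)(279.2) + (0.988745)(0.473862)(-111.4) + (-0.149607)(-396.4) = 250.21 m.

ΔU = 250 m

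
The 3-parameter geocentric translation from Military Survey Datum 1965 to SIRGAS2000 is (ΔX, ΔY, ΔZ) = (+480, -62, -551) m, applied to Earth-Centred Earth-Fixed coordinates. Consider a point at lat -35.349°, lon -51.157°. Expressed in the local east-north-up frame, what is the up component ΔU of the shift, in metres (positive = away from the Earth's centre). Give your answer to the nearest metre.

ΔU = 604 m

The local up (radial) axis is (cos φ cos λ, cos φ sin λ, sin φ), giving ΔU = 245.550 + 39.387 + 318.784 = 603.72 m.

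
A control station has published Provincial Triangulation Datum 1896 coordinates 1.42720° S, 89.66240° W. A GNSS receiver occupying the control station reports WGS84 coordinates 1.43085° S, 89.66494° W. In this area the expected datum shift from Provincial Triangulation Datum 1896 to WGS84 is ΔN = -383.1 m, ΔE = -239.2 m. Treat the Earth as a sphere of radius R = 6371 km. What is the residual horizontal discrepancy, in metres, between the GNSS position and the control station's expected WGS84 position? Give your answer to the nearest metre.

Observed coordinate differences: Δφ = -0.00365°, Δλ = -0.00254°.
Converting to metres (1° lat = 111195 m, cos φ = 0.999690): observed ΔN = -405.9 m, observed ΔE = -282.3 m.
Subtracting the expected shift leaves a residual of -405.9 − (-383.1) = -22.8 m north and -282.3 − (-239.2) = -43.1 m east.
Residual distance = √((-22.8)² + (-43.1)²) = 48.8 m.

49 m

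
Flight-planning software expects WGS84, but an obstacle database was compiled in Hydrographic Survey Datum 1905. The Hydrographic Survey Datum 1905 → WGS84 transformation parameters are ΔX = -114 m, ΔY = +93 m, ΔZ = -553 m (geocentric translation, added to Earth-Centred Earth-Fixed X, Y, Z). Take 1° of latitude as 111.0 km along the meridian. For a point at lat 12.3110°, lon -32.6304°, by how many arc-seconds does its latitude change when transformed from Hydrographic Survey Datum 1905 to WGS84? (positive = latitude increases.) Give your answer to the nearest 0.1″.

sin φ = 0.213218, cos φ = 0.977005, sin λ = -0.539218, cos λ = 0.842166.
North component: ΔN = −sin φ cos λ·ΔX − sin φ sin λ·ΔY + cos φ·ΔZ = −(0.213218)(0.842166)(-114) − (0.213218)(-0.539218)(93) + (0.977005)(-553) = -509.12 m.
1° of latitude spans 111000 m, so Δφ = -509.12 / 111000 × 3600 = -16.512″.

Δφ = -16.5″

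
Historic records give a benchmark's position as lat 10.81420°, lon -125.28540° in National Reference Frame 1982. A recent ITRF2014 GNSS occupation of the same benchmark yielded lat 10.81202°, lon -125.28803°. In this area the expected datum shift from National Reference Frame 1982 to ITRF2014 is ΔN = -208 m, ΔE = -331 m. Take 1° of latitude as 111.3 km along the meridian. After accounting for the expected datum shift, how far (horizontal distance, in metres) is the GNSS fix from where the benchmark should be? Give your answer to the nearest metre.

Observed coordinate differences: Δφ = -0.00218°, Δλ = -0.00263°.
Converting to metres (1° lat = 111300 m, cos φ = 0.982241): observed ΔN = -242.6 m, observed ΔE = -287.5 m.
Subtracting the expected shift leaves a residual of -242.6 − (-208) = -34.6 m north and -287.5 − (-331) = 43.5 m east.
Residual distance = √((-34.6)² + 43.5²) = 55.6 m.

56 m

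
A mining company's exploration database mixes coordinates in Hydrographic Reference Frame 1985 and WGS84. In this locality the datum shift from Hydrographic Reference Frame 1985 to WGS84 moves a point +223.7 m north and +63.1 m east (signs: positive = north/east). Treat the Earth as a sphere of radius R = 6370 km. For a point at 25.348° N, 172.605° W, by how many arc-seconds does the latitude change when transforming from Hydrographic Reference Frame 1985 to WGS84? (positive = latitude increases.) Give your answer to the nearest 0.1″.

On a sphere of radius R, 1 rad of latitude = R, so Δφ = ΔN / R = 223.7 / 6370000 = 3.5118e-05 rad = 7.244″.

Δφ = 7.2″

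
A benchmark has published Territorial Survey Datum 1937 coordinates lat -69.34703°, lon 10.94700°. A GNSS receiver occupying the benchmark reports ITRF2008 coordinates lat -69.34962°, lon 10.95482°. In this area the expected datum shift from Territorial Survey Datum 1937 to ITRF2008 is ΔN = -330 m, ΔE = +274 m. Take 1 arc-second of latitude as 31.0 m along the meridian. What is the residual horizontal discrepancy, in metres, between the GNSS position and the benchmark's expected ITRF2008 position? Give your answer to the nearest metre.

Observed coordinate differences: Δφ = -0.00259°, Δλ = +0.00782°.
Converting to metres (1° lat = 111600 m, cos φ = 0.352707): observed ΔN = -289.0 m, observed ΔE = 307.8 m.
Subtracting the expected shift leaves a residual of -289.0 − (-330) = 41.0 m north and 307.8 − (274) = 33.8 m east.
Residual distance = √(41.0² + 33.8²) = 53.1 m.

53 m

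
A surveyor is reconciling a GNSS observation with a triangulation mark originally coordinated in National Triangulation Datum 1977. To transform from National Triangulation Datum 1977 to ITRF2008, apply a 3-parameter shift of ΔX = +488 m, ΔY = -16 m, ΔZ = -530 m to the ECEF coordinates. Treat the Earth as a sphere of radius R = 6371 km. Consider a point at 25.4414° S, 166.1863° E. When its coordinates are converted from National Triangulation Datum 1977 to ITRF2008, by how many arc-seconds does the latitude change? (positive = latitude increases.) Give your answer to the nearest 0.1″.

sin φ = -0.429588, cos φ = 0.903025, sin λ = 0.238766, cos λ = -0.971077.
North component: ΔN = −sin φ cos λ·ΔX − sin φ sin λ·ΔY + cos φ·ΔZ = −(-0.429588)(-0.971077)(488) − (-0.429588)(0.238766)(-16) + (0.903025)(-530) = -683.82 m.
1° of latitude spans πR/180 = 111195 m, so Δφ = -683.82 / 111195 × 3600 = -22.139″.

Δφ = -22.1″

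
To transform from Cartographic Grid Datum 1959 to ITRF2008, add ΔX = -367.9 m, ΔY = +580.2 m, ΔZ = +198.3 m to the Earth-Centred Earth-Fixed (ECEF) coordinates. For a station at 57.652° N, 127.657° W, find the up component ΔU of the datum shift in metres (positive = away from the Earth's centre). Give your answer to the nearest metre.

ΔU = 42 m

The local up (radial) axis is (cos φ cos λ, cos φ sin λ, sin φ), giving ΔU = 120.261 − 245.771 + 167.527 = 42.02 m.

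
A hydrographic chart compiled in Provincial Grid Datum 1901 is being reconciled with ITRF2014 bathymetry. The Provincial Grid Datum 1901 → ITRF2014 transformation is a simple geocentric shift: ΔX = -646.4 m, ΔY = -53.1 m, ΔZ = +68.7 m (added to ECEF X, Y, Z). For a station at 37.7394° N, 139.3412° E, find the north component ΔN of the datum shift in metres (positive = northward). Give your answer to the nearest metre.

The local north axis is (−sin φ cos λ, −sin φ sin λ, cos φ), giving ΔN = -300.136 + 21.176 + 54.328 = -224.63 m.

ΔN = -225 m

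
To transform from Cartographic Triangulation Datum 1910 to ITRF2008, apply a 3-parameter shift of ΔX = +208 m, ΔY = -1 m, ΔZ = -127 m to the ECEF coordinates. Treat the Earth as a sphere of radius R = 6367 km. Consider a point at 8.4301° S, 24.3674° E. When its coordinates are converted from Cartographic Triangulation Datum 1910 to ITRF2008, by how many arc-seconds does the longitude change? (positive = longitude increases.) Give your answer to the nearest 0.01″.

sin φ = -0.146603, cos φ = 0.989195, sin λ = 0.412586, cos λ = 0.910919.
East component: ΔE = −sin λ·ΔX + cos λ·ΔY = −(0.412586)(208) + (0.910919)(-1) = -86.73 m.
1° of latitude spans πR/180 = 111125 m; at latitude φ, 1° of longitude spans that × cos φ = 109924.5 m, so Δλ = -86.73 / 109924.5 × 3600 = -2.840″.

Δλ = -2.84″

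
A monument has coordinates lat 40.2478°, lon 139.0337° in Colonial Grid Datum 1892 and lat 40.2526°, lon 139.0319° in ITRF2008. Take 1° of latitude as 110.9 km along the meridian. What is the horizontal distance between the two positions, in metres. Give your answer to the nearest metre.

Δφ = 40.2526° − 40.2478° = +0.0048°; Δλ = 139.0319° − 139.0337° = -0.0018°.
ΔN = Δφ × 110900 = 532.3 m; ΔE = Δλ × 110900 × cos(40.2478°) = -0.0018 × 110900 × 0.763257 = -152.4 m.
Distance = √(ΔE² + ΔN²) = √((-152.4)² + 532.3²) = 553.7 m.

554 m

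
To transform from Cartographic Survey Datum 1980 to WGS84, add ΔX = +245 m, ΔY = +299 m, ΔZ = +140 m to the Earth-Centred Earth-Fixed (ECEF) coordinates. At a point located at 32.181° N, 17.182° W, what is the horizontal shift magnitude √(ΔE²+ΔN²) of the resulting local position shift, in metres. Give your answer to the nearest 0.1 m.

At φ = 32.181°, λ = -17.182°: sin φ = 0.532596, cos φ = 0.846370, sin λ = -0.295408, cos λ = 0.955371.
ΔE = −sin λ·ΔX + cos λ·ΔY = −(-0.295408)·(245) + (0.955371)·(299) = 358.03 m.
ΔN = −sin φ cos λ·ΔX − sin φ sin λ·ΔY + cos φ·ΔZ = −(0.532596)(0.955371)(245) − (0.532596)(-0.295408)(299) + (0.846370)(140) = 40.87 m.
Horizontal magnitude = √(ΔE² + ΔN²) = √(358.03² + 40.87²) = 360.36 m.

360.4 m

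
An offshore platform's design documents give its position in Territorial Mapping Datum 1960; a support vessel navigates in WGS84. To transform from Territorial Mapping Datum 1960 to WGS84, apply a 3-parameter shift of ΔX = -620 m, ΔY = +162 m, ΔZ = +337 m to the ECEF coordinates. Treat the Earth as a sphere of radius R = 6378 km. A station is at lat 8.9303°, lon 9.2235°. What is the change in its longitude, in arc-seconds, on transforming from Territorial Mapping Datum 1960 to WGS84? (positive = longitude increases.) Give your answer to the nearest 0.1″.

Δλ = 8.5″

sin φ = 0.155233, cos φ = 0.987878, sin λ = 0.160286, cos λ = 0.987071.
East component: ΔE = −sin λ·ΔX + cos λ·ΔY = −(0.160286)(-620) + (0.987071)(162) = 259.28 m.
1° of latitude spans πR/180 = 111317 m; at latitude φ, 1° of longitude spans that × cos φ = 109967.7 m, so Δλ = 259.28 / 109967.7 × 3600 = 8.488″.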